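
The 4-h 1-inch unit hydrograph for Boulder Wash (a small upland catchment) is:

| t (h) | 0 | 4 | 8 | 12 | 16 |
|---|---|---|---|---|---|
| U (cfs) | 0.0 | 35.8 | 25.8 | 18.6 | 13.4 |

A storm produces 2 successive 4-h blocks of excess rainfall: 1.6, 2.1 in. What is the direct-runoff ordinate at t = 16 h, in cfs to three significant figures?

Q ≈ 60.5 cfs

By discrete convolution, Q_j = Σ (P_i / 1 in) · U_{j−i}.
At t = 16 h (j=4): Q = (1.6/1)·13.4 + (2.1/1)·18.6 = 60.5 cfs.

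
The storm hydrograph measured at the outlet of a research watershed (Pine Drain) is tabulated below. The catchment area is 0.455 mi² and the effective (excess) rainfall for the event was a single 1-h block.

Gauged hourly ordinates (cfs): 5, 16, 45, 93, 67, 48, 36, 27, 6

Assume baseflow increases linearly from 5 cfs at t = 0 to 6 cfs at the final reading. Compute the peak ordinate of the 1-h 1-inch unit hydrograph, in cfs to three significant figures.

U_p ≈ 87.7 cfs

Direct runoff: 0.00, 10.88, 39.75, 87.62, 61.50, 42.38, 30.25, 21.12, 0.00 cfs; ΣQ_DR = 293.5 cfs, peak = 87.62 cfs.
Runoff depth d = ΣQ_DR·Δt / A = 293.5 × 3600 / (0.455 mi²) = 0.9996 in.
The 1-inch UH is the DRH scaled by (1 in)/d, so U_p = 87.62 × 1/0.9996 = 87.7 cfs.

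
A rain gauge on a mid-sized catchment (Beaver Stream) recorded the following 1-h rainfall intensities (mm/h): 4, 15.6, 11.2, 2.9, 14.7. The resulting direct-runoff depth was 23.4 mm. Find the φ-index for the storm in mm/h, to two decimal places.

φ ≈ 6.03 mm/h

Only the 3 blocks with intensity above φ contribute runoff: 15.6, 11.2, 14.7 mm/h.
Σ(I−φ)·Δt = d  ⇒  (15.6+11.2+14.7 − 3φ)·1 = 23.4
φ = (41.50 − 23.4/1) / 3 = 6.03 mm/h.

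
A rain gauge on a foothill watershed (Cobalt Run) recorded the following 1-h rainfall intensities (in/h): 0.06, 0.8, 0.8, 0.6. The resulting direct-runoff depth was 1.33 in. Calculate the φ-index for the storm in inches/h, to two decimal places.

Only the 3 blocks with intensity above φ contribute runoff: 0.8, 0.8, 0.6 in/h.
Σ(I−φ)·Δt = d  ⇒  (0.8+0.8+0.6 − 3φ)·1 = 1.33
φ = (2.200 − 1.33/1) / 3 = 0.29 in/h.

φ ≈ 0.29 in/h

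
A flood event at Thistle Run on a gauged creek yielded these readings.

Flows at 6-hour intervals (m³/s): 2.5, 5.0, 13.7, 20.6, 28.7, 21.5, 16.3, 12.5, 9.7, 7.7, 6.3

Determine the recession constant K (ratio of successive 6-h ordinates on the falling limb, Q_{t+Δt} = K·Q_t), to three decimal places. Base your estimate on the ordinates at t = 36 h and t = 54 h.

K ≈ 0.779

Using the recession-limb readings at t = 36 h and t = 54 h: Q falls from 16.3 to 7.7 m³/s over 3 intervals.
K = (Q₂/Q₁)^(1/3) = (7.7/16.3)^(1/3) = 0.779.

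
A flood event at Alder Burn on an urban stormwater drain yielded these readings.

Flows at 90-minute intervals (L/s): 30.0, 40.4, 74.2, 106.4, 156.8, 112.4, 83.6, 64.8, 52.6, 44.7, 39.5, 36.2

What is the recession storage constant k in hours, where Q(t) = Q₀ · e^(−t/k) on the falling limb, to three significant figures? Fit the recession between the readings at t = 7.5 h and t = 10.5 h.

On the falling limb, Q drops from 112.4 to 64.8 L/s between t = 7.5 h and t = 10.5 h (Δt = 3 h).
k = −Δt / ln(Q₂/Q₁) = −3 / ln(64.8/112.4) = 5.45 h.

k ≈ 5.45 h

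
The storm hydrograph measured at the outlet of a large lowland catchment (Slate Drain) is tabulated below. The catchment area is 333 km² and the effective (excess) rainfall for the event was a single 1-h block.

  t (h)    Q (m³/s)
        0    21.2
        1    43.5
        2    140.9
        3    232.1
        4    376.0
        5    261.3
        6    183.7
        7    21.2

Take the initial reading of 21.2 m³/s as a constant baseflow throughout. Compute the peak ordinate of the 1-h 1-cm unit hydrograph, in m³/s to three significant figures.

U_p ≈ 296 m³/s

Direct runoff: 0.0, 22.3, 119.7, 210.9, 354.8, 240.1, 162.5, 0.0 m³/s; ΣQ_DR = 1110 m³/s, peak = 354.8 m³/s.
Runoff depth d = ΣQ_DR·Δt / A = 1110 × 3600 / (333 km²) = 12.00 mm.
The 1-cm UH is the DRH scaled by (10 mm)/d, so U_p = 354.8 × 10/12.00 = 296 m³/s.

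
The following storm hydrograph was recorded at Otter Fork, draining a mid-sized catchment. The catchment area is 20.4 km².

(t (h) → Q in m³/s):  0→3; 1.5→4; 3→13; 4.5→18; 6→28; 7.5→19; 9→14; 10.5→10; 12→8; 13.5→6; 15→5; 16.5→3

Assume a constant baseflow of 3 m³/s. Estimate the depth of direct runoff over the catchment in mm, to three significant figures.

d ≈ 25.1 mm

Direct runoff: 0.0, 1.0, 10.0, 15.0, 25.0, 16.0, 11.0, 7.0, 5.0, 3.0, 2.0, 0.0 m³/s; ΣQ_DR = 95.00 m³/s.
V = ΣQ_DR · Δt = 95.00 × 5400 s = 5.130 × 10^5 m³.
Over A = 20.4 km², depth = V / A = 25.1 mm.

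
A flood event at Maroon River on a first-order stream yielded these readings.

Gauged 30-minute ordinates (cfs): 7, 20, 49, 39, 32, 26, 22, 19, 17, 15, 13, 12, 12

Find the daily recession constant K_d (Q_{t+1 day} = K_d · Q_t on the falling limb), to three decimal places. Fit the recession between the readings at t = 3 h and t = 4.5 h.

Between t = 3 h and t = 4.5 h the flow falls from 22 to 15 cfs over 3×0.5 h = 1.5 h.
Per-interval ratio K = (15/22)^(1/3) = 0.8801; K_d = K^(24/0.5) = 0.002.

K_d ≈ 0.002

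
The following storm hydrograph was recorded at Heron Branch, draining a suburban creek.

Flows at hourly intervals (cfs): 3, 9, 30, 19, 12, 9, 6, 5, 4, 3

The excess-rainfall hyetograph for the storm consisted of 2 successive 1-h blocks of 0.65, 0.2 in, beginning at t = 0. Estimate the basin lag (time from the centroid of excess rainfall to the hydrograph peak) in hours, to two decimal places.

Centroid of excess rainfall: t_c = Σ P_i·t̄_i / ΣP_i = 0.7353 h (block centres at 0.5, 1.5 h).
Hydrograph peak occurs at t = 2 h, so basin lag t_L = 2 − 0.7353 = 1.26 h.

t_L ≈ 1.26 h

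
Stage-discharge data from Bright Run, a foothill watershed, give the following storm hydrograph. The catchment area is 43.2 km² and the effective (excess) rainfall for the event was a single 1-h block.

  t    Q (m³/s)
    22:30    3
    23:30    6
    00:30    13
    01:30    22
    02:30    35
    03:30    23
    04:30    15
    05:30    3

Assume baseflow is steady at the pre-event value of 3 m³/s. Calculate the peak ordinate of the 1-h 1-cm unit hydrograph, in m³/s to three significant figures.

Direct runoff: 0.0, 3.0, 10.0, 19.0, 32.0, 20.0, 12.0, 0.0 m³/s; ΣQ_DR = 96.00 m³/s, peak = 32.0 m³/s.
Runoff depth d = ΣQ_DR·Δt / A = 96.00 × 3600 / (43.2 km²) = 8.000 mm.
The 1-cm UH is the DRH scaled by (10 mm)/d, so U_p = 32.0 × 10/8.000 = 40.0 m³/s.

U_p ≈ 40.0 m³/s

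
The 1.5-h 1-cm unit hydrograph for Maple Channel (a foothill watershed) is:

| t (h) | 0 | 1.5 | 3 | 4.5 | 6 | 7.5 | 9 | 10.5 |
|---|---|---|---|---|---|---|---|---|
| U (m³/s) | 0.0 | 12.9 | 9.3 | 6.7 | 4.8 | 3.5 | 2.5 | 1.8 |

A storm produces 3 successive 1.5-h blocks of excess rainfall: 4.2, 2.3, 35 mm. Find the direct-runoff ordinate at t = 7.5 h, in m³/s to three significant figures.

By discrete convolution, Q_j = Σ (P_i / 10 mm) · U_{j−i}.
At t = 7.5 h (j=5): Q = (4.2/10)·3.5 + (2.3/10)·4.8 + (35/10)·6.7 = 26.0 m³/s.

Q ≈ 26.0 m³/s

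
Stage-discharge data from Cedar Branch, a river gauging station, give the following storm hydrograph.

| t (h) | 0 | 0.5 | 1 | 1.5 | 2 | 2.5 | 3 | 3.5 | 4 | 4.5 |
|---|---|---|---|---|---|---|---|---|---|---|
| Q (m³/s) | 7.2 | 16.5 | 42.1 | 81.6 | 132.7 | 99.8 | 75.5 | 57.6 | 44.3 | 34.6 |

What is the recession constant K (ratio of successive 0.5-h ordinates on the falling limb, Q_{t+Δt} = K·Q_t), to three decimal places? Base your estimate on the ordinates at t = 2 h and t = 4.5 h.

Using the recession-limb readings at t = 2 h and t = 4.5 h: Q falls from 132.7 to 34.6 m³/s over 5 intervals.
K = (Q₂/Q₁)^(1/5) = (34.6/132.7)^(1/5) = 0.764.

K ≈ 0.764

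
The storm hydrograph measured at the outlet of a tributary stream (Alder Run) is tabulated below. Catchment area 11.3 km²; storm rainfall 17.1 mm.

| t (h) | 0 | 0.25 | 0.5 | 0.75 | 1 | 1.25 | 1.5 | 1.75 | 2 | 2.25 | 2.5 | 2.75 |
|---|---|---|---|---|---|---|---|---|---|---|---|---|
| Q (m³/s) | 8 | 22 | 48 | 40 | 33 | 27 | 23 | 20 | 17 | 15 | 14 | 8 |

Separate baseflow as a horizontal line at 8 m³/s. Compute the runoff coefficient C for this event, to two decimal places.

ΣQ_DR = 179.0 m³/s; V = ΣQ_DR·Δt = 1.611 × 10^5 m³.
Runoff depth d = V / A = 14.26 mm.
C = d / P = 14.26 / 17.1 = 0.83.

C ≈ 0.83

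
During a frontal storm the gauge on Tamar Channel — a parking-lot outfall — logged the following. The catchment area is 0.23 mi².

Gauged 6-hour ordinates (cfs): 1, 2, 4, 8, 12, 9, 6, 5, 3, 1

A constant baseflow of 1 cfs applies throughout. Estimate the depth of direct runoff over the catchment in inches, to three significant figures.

d ≈ 1.66 in

Direct runoff: 0.0, 1.0, 3.0, 7.0, 11.0, 8.0, 5.0, 4.0, 2.0, 0.0 cfs; ΣQ_DR = 41.00 cfs.
V = ΣQ_DR · Δt = 41.00 × 21600 s = 8.856 × 10^5 ft³.
Over A = 0.23 mi², depth = V / A = 1.66 in.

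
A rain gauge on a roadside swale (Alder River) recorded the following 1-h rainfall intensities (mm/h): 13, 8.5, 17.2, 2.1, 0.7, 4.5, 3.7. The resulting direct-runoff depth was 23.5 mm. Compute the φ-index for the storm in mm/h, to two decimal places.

φ ≈ 5.07 mm/h

Only the 3 blocks with intensity above φ contribute runoff: 13, 8.5, 17.2 mm/h.
Σ(I−φ)·Δt = d  ⇒  (13+8.5+17.2 − 3φ)·1 = 23.5
φ = (38.70 − 23.5/1) / 3 = 5.07 mm/h.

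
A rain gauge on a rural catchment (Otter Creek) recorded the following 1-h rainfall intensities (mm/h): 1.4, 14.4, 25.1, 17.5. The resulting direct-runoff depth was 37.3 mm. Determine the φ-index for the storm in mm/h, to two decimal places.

φ ≈ 6.57 mm/h

Only the 3 blocks with intensity above φ contribute runoff: 14.4, 25.1, 17.5 mm/h.
Σ(I−φ)·Δt = d  ⇒  (14.4+25.1+17.5 − 3φ)·1 = 37.3
φ = (57.00 − 37.3/1) / 3 = 6.57 mm/h.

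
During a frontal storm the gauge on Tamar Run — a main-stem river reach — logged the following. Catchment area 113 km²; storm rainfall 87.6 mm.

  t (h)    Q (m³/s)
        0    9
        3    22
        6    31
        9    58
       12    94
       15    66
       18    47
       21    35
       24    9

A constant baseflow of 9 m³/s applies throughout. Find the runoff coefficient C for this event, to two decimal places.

C ≈ 0.32

ΣQ_DR = 290.0 m³/s; V = ΣQ_DR·Δt = 3.132 × 10^6 m³.
Runoff depth d = V / A = 27.72 mm.
C = d / P = 27.72 / 87.6 = 0.32.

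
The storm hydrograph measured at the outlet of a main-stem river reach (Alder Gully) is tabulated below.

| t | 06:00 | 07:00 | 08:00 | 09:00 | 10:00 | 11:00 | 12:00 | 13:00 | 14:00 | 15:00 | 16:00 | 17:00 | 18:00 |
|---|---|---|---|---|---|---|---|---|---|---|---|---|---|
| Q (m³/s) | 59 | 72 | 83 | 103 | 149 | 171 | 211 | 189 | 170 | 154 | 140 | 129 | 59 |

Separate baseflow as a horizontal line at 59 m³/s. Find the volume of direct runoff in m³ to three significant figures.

Direct-runoff ordinates (Q − Q_b): 0.0, 13.0, 24.0, 44.0, 90.0, 112.0, 152.0, 130.0, 111.0, 95.0, 81.0, 70.0, 0.0 m³/s.
ΣQ_DR = 922.0 m³/s.
With Δt = 1 h = 3600 s, V = ΣQ_DR · Δt = 922.0 × 3600 = 3.32 × 10^6 m³.

V ≈ 3.32 × 10^6 m³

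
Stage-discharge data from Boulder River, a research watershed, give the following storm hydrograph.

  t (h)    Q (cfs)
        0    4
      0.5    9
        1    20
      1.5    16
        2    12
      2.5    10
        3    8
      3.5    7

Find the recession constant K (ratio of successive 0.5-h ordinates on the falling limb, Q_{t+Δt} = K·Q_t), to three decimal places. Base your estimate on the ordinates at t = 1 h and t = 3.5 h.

Using the recession-limb readings at t = 1 h and t = 3.5 h: Q falls from 20 to 7 cfs over 5 intervals.
K = (Q₂/Q₁)^(1/5) = (7/20)^(1/5) = 0.811.

K ≈ 0.811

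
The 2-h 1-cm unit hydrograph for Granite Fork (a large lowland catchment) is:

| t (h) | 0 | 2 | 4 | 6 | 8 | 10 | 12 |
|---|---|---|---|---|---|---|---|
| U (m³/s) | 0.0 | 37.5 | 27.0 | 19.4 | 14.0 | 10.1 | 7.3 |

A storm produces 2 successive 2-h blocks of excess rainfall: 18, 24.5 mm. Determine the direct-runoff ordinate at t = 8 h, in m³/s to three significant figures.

Q ≈ 72.7 m³/s

By discrete convolution, Q_j = Σ (P_i / 10 mm) · U_{j−i}.
At t = 8 h (j=4): Q = (18/10)·14.0 + (24.5/10)·19.4 = 72.7 m³/s.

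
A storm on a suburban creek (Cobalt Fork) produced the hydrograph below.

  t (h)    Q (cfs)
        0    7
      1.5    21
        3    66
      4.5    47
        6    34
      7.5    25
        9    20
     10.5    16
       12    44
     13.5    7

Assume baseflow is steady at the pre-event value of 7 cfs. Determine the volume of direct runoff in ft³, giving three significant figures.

Direct-runoff ordinates (Q − Q_b): 0.0, 14.0, 59.0, 40.0, 27.0, 18.0, 13.0, 9.0, 37.0, 0.0 cfs.
ΣQ_DR = 217.0 cfs.
With Δt = 1.5 h = 5400 s, V = ΣQ_DR · Δt = 217.0 × 5400 = 1.17 × 10^6 ft³.

V ≈ 1.17 × 10^6 ft³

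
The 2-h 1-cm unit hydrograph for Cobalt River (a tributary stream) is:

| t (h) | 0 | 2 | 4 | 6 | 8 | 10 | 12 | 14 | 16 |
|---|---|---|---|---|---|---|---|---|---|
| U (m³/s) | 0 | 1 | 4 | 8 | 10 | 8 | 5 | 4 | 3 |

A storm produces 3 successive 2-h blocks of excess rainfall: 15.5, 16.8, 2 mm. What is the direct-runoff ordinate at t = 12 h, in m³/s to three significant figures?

By discrete convolution, Q_j = Σ (P_i / 10 mm) · U_{j−i}.
At t = 12 h (j=6): Q = (15.5/10)·5 + (16.8/10)·8 + (2/10)·10 = 23.2 m³/s.

Q ≈ 23.2 m³/s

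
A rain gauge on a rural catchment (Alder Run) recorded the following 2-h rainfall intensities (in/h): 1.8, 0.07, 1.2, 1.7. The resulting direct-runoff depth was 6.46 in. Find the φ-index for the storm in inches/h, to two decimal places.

φ ≈ 0.49 in/h

Only the 3 blocks with intensity above φ contribute runoff: 1.8, 1.2, 1.7 in/h.
Σ(I−φ)·Δt = d  ⇒  (1.8+1.2+1.7 − 3φ)·2 = 6.46
φ = (4.700 − 6.46/2) / 3 = 0.49 in/h.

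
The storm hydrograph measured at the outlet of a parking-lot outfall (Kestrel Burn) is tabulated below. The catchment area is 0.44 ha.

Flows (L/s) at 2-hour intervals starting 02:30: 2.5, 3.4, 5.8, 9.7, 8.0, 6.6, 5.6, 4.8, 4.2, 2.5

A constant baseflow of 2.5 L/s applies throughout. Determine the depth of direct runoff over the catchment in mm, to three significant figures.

Direct runoff: 0.0, 0.9, 3.3, 7.2, 5.5, 4.1, 3.1, 2.3, 1.7, 0.0 L/s; ΣQ_DR = 28.10 L/s.
V = ΣQ_DR · Δt = 28.10 × 7200 s = 2.023 × 10^5 L.
Over A = 0.44 ha, depth = V / A = 46.0 mm.

d ≈ 46.0 mm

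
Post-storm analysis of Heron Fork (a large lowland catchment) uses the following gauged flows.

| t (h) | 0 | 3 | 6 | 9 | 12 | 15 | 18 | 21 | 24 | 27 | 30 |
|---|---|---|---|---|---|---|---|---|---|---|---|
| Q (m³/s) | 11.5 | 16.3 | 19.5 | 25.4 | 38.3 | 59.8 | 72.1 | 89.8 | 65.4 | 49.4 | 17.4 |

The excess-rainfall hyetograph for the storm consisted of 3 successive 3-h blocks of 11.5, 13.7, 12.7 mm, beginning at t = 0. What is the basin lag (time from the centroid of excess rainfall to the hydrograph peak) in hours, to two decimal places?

t_L ≈ 16.41 h

Centroid of excess rainfall: t_c = Σ P_i·t̄_i / ΣP_i = 4.5950 h (block centres at 1.5, 4.5, 7.5 h).
Hydrograph peak occurs at t = 21 h, so basin lag t_L = 21 − 4.5950 = 16.41 h.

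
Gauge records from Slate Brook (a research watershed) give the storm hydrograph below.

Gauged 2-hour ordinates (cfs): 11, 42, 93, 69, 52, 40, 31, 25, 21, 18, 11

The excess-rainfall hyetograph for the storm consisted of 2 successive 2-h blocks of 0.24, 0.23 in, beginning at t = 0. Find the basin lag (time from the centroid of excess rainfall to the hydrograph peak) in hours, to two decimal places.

t_L ≈ 2.02 h

Centroid of excess rainfall: t_c = Σ P_i·t̄_i / ΣP_i = 1.9787 h (block centres at 1, 3 h).
Hydrograph peak occurs at t = 4 h, so basin lag t_L = 4 − 1.9787 = 2.02 h.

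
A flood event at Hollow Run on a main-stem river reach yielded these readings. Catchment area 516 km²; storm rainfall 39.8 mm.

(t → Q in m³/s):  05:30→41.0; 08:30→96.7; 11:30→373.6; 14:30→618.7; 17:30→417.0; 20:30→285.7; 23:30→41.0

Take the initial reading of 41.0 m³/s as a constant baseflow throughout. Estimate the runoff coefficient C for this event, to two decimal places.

C ≈ 0.83

ΣQ_DR = 1587 m³/s; V = ΣQ_DR·Δt = 1.714 × 10^7 m³.
Runoff depth d = V / A = 33.21 mm.
C = d / P = 33.21 / 39.8 = 0.83.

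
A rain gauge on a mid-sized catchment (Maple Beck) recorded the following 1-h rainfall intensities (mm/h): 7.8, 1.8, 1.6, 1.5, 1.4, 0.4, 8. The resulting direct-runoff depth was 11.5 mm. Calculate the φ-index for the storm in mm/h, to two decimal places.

Only the 2 blocks with intensity above φ contribute runoff: 7.8, 8 mm/h.
Σ(I−φ)·Δt = d  ⇒  (7.8+8 − 2φ)·1 = 11.5
φ = (15.80 − 11.5/1) / 2 = 2.15 mm/h.

φ ≈ 2.15 mm/h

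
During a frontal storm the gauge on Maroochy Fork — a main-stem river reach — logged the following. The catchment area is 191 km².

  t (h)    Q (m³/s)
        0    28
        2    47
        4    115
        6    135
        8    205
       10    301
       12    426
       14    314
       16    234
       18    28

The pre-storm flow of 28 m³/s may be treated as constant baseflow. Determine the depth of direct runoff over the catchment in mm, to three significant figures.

Direct runoff: 0.0, 19.0, 87.0, 107.0, 177.0, 273.0, 398.0, 286.0, 206.0, 0.0 m³/s; ΣQ_DR = 1553 m³/s.
V = ΣQ_DR · Δt = 1553 × 7200 s = 1.118 × 10^7 m³.
Over A = 191 km², depth = V / A = 58.5 mm.

d ≈ 58.5 mm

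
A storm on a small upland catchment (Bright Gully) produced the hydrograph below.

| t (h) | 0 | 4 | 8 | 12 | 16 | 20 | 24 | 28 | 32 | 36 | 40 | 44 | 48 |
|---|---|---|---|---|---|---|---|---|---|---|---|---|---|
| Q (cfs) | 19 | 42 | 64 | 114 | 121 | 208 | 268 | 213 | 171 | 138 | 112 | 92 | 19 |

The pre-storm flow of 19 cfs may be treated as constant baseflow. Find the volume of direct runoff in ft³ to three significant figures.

Direct-runoff ordinates (Q − Q_b): 0.0, 23.0, 45.0, 95.0, 102.0, 189.0, 249.0, 194.0, 152.0, 119.0, 93.0, 73.0, 0.0 cfs.
ΣQ_DR = 1334 cfs.
With Δt = 4 h = 14400 s, V = ΣQ_DR · Δt = 1334 × 14400 = 1.92 × 10^7 ft³.

V ≈ 1.92 × 10^7 ft³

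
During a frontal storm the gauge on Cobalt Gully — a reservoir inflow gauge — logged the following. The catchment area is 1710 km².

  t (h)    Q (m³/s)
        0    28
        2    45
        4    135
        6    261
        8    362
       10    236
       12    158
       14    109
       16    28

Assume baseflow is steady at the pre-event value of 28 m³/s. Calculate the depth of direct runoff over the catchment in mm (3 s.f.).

d ≈ 4.67 mm

Direct runoff: 0.0, 17.0, 107.0, 233.0, 334.0, 208.0, 130.0, 81.0, 0.0 m³/s; ΣQ_DR = 1110 m³/s.
V = ΣQ_DR · Δt = 1110 × 7200 s = 7.992 × 10^6 m³.
Over A = 1710 km², depth = V / A = 4.67 mm.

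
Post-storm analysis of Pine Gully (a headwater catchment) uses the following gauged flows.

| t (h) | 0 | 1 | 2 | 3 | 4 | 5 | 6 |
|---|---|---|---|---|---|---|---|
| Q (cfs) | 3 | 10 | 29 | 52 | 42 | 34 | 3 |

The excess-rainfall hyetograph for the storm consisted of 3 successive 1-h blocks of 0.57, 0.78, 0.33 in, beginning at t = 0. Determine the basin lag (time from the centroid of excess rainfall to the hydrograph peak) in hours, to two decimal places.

Centroid of excess rainfall: t_c = Σ P_i·t̄_i / ΣP_i = 1.3571 h (block centres at 0.5, 1.5, 2.5 h).
Hydrograph peak occurs at t = 3 h, so basin lag t_L = 3 − 1.3571 = 1.64 h.

t_L ≈ 1.64 h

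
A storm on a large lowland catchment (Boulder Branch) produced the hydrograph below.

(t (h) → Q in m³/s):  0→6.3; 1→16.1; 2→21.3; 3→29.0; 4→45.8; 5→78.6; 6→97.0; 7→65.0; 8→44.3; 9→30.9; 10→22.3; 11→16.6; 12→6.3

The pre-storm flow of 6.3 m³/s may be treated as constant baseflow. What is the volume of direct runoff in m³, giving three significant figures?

V ≈ 1.43 × 10^6 m³

Direct-runoff ordinates (Q − Q_b): 0.0, 9.8, 15.0, 22.7, 39.5, 72.3, 90.7, 58.7, 38.0, 24.6, 16.0, 10.3, 0.0 m³/s.
ΣQ_DR = 397.6 m³/s.
With Δt = 1 h = 3600 s, V = ΣQ_DR · Δt = 397.6 × 3600 = 1.43 × 10^6 m³.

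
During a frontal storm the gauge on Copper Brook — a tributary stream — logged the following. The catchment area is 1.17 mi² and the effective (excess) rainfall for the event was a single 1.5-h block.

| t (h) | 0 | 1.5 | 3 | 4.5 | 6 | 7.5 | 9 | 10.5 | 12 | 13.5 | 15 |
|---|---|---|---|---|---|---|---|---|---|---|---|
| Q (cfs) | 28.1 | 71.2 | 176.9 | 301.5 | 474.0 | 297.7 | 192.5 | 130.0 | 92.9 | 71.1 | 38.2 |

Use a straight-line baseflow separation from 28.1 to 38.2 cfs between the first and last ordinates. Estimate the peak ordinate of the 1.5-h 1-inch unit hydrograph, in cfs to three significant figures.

Direct runoff: 0.00, 42.09, 146.78, 270.37, 441.86, 264.55, 158.34, 94.83, 56.72, 33.91, 0.00 cfs; ΣQ_DR = 1509 cfs, peak = 441.86 cfs.
Runoff depth d = ΣQ_DR·Δt / A = 1509 × 5400 / (1.17 mi²) = 2.999 in.
The 1-inch UH is the DRH scaled by (1 in)/d, so U_p = 441.86 × 1/2.999 = 147 cfs.

U_p ≈ 147 cfs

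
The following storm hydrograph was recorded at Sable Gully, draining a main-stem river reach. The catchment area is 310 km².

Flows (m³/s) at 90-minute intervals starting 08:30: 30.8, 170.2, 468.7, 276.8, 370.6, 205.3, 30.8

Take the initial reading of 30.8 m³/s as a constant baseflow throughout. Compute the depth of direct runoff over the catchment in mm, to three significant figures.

Direct runoff: 0.0, 139.4, 437.9, 246.0, 339.8, 174.5, 0.0 m³/s; ΣQ_DR = 1338 m³/s.
V = ΣQ_DR · Δt = 1338 × 5400 s = 7.223 × 10^6 m³.
Over A = 310 km², depth = V / A = 23.3 mm.

d ≈ 23.3 mm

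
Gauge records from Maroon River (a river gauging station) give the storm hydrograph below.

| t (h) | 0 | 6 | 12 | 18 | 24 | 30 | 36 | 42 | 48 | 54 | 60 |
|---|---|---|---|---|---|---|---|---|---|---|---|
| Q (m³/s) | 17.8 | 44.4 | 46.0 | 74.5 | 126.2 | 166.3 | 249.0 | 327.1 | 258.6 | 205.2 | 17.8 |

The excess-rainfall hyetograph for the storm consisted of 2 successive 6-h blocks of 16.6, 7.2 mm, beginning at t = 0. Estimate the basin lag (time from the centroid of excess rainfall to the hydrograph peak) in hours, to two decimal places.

t_L ≈ 37.18 h

Centroid of excess rainfall: t_c = Σ P_i·t̄_i / ΣP_i = 4.8151 h (block centres at 3, 9 h).
Hydrograph peak occurs at t = 42 h, so basin lag t_L = 42 − 4.8151 = 37.18 h.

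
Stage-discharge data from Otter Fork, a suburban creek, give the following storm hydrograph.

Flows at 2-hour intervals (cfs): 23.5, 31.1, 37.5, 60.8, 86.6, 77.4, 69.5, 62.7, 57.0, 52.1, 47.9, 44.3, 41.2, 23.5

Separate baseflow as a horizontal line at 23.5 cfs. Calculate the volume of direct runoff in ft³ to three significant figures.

Direct-runoff ordinates (Q − Q_b): 0.0, 7.6, 14.0, 37.3, 63.1, 53.9, 46.0, 39.2, 33.5, 28.6, 24.4, 20.8, 17.7, 0.0 cfs.
ΣQ_DR = 386.1 cfs.
With Δt = 2 h = 7200 s, V = ΣQ_DR · Δt = 386.1 × 7200 = 2.78 × 10^6 ft³.

V ≈ 2.78 × 10^6 ft³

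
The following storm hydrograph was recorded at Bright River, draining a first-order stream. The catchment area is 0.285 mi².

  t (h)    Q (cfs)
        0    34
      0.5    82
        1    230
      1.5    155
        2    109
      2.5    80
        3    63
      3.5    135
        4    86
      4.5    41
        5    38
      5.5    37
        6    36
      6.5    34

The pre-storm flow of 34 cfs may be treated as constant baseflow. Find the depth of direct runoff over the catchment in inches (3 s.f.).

Direct runoff: 0.0, 48.0, 196.0, 121.0, 75.0, 46.0, 29.0, 101.0, 52.0, 7.0, 4.0, 3.0, 2.0, 0.0 cfs; ΣQ_DR = 684.0 cfs.
V = ΣQ_DR · Δt = 684.0 × 1800 s = 1.231 × 10^6 ft³.
Over A = 0.285 mi², depth = V / A = 1.86 in.

d ≈ 1.86 in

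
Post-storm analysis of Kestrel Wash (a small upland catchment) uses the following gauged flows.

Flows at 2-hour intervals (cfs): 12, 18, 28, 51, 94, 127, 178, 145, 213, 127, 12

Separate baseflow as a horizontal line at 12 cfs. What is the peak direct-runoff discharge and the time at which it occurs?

Subtracting baseflow gives direct-runoff ordinates: 0.0, 6.0, 16.0, 39.0, 82.0, 115.0, 166.0, 133.0, 201.0, 115.0, 0.0 cfs.
The maximum is 201.0 cfs, occurring at the reading for t = 16 h.

Q_p = 201.0 cfs at t = 16 h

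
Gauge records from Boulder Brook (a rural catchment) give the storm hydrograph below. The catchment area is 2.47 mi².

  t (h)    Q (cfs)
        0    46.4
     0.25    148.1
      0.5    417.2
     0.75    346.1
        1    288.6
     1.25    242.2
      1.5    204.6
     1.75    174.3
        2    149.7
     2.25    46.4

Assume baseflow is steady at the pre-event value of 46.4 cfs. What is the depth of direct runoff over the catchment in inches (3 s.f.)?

d ≈ 0.251 in

Direct runoff: 0.0, 101.7, 370.8, 299.7, 242.2, 195.8, 158.2, 127.9, 103.3, 0.0 cfs; ΣQ_DR = 1600 cfs.
V = ΣQ_DR · Δt = 1600 × 900 s = 1.440 × 10^6 ft³.
Over A = 2.47 mi², depth = V / A = 0.251 in.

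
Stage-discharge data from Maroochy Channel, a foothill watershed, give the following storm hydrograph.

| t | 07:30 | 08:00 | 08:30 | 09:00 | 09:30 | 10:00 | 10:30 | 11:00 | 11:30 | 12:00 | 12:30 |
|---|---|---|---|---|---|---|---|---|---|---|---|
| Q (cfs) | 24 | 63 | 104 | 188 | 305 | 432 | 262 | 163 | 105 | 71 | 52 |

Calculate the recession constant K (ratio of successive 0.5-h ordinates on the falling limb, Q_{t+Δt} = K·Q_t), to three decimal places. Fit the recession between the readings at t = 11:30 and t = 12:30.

K ≈ 0.704

Using the recession-limb readings at t = 11:30 and t = 12:30: Q falls from 105 to 52 cfs over 2 intervals.
K = (Q₂/Q₁)^(1/2) = (52/105)^(1/2) = 0.704.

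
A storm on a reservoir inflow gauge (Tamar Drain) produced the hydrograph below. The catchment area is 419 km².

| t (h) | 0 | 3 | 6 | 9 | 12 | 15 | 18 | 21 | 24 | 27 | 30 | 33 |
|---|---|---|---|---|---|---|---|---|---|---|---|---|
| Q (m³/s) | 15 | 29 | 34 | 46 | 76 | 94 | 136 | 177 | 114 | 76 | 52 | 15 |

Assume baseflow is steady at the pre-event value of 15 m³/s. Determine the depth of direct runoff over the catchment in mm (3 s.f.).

Direct runoff: 0.0, 14.0, 19.0, 31.0, 61.0, 79.0, 121.0, 162.0, 99.0, 61.0, 37.0, 0.0 m³/s; ΣQ_DR = 684.0 m³/s.
V = ΣQ_DR · Δt = 684.0 × 10800 s = 7.387 × 10^6 m³.
Over A = 419 km², depth = V / A = 17.6 mm.

d ≈ 17.6 mm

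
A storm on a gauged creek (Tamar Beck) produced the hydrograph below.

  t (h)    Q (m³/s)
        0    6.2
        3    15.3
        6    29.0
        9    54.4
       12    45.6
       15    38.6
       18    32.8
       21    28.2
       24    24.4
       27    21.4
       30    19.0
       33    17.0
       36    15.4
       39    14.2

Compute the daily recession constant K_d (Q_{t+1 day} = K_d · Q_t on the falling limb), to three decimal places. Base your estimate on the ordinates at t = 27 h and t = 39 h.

Between t = 27 h and t = 39 h the flow falls from 21.4 to 14.2 m³/s over 4×3 h = 12 h.
Per-interval ratio K = (14.2/21.4)^(1/4) = 0.9025; K_d = K^(24/3) = 0.440.

K_d ≈ 0.440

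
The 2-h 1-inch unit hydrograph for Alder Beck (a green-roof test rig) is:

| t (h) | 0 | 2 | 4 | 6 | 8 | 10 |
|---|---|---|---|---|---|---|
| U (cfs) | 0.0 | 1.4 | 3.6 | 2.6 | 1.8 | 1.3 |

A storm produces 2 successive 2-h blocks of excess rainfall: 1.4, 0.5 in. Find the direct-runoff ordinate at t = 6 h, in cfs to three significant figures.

By discrete convolution, Q_j = Σ (P_i / 1 in) · U_{j−i}.
At t = 6 h (j=3): Q = (1.4/1)·2.6 + (0.5/1)·3.6 = 5.44 cfs.

Q ≈ 5.44 cfs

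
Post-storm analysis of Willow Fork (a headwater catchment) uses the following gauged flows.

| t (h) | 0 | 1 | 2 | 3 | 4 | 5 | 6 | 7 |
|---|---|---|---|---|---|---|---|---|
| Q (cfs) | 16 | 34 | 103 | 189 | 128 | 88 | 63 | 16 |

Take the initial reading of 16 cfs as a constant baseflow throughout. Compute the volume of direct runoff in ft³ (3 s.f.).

V ≈ 1.83 × 10^6 ft³

Direct-runoff ordinates (Q − Q_b): 0.0, 18.0, 87.0, 173.0, 112.0, 72.0, 47.0, 0.0 cfs.
ΣQ_DR = 509.0 cfs.
With Δt = 1 h = 3600 s, V = ΣQ_DR · Δt = 509.0 × 3600 = 1.83 × 10^6 ft³.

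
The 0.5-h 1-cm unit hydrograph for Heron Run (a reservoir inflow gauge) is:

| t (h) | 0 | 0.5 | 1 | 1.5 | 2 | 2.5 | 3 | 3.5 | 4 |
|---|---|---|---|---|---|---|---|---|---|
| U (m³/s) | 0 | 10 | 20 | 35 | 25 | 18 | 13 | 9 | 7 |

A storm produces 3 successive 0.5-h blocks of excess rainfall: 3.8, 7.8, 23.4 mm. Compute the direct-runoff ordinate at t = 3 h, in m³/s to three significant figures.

By discrete convolution, Q_j = Σ (P_i / 10 mm) · U_{j−i}.
At t = 3 h (j=6): Q = (3.8/10)·13 + (7.8/10)·18 + (23.4/10)·25 = 77.5 m³/s.

Q ≈ 77.5 m³/s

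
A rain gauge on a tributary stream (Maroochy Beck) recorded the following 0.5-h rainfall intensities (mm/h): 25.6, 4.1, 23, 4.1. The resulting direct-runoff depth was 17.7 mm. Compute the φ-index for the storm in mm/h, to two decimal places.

φ ≈ 6.60 mm/h

Only the 2 blocks with intensity above φ contribute runoff: 25.6, 23 mm/h.
Σ(I−φ)·Δt = d  ⇒  (25.6+23 − 2φ)·0.5 = 17.7
φ = (48.60 − 17.7/0.5) / 2 = 6.60 mm/h.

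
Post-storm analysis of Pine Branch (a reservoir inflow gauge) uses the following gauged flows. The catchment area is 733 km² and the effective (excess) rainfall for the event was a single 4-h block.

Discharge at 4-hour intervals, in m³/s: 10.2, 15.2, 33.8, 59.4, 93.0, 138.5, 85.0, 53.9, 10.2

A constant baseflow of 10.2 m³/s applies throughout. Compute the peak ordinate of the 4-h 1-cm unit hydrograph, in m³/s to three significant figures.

Direct runoff: 0.0, 5.0, 23.6, 49.2, 82.8, 128.3, 74.8, 43.7, 0.0 m³/s; ΣQ_DR = 407.4 m³/s, peak = 128.3 m³/s.
Runoff depth d = ΣQ_DR·Δt / A = 407.4 × 14400 / (733 km²) = 8.003 mm.
The 1-cm UH is the DRH scaled by (10 mm)/d, so U_p = 128.3 × 10/8.003 = 160 m³/s.

U_p ≈ 160 m³/s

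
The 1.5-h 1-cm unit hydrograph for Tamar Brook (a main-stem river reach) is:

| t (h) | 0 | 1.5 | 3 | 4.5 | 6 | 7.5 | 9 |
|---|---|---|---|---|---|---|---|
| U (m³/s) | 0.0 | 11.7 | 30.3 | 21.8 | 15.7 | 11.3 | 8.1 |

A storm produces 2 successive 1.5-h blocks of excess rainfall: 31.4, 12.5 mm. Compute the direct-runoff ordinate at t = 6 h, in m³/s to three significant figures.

Q ≈ 76.5 m³/s

By discrete convolution, Q_j = Σ (P_i / 10 mm) · U_{j−i}.
At t = 6 h (j=4): Q = (31.4/10)·15.7 + (12.5/10)·21.8 = 76.5 m³/s.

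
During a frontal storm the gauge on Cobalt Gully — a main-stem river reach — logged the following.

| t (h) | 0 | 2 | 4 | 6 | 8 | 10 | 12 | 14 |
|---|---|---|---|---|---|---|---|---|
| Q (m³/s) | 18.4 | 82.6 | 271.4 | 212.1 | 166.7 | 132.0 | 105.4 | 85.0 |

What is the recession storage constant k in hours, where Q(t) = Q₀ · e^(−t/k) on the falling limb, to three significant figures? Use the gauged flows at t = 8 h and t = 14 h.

On the falling limb, Q drops from 166.7 to 85.0 m³/s between t = 8 h and t = 14 h (Δt = 6 h).
k = −Δt / ln(Q₂/Q₁) = −6 / ln(85.0/166.7) = 8.91 h.

k ≈ 8.91 h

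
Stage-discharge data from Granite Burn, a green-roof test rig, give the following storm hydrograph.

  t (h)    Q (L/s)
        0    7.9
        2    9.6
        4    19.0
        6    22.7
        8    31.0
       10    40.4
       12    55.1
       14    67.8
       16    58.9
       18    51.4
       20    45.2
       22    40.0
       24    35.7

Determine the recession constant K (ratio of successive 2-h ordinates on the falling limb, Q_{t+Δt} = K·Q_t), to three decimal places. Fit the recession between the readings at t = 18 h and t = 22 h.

Using the recession-limb readings at t = 18 h and t = 22 h: Q falls from 51.4 to 40.0 L/s over 2 intervals.
K = (Q₂/Q₁)^(1/2) = (40.0/51.4)^(1/2) = 0.882.

K ≈ 0.882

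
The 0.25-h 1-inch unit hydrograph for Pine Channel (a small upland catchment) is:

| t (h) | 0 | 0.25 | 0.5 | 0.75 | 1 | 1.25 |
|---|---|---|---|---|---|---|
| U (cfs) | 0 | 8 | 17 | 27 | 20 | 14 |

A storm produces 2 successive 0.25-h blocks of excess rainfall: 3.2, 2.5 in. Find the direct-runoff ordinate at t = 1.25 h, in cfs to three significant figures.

Q ≈ 94.8 cfs

By discrete convolution, Q_j = Σ (P_i / 1 in) · U_{j−i}.
At t = 1.25 h (j=5): Q = (3.2/1)·14 + (2.5/1)·20 = 94.8 cfs.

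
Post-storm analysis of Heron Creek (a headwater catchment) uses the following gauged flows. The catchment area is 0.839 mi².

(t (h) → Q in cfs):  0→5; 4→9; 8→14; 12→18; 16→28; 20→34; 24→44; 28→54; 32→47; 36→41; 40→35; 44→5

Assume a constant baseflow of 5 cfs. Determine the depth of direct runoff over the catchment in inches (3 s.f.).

Direct runoff: 0.0, 4.0, 9.0, 13.0, 23.0, 29.0, 39.0, 49.0, 42.0, 36.0, 30.0, 0.0 cfs; ΣQ_DR = 274.0 cfs.
V = ΣQ_DR · Δt = 274.0 × 14400 s = 3.946 × 10^6 ft³.
Over A = 0.839 mi², depth = V / A = 2.02 in.

d ≈ 2.02 in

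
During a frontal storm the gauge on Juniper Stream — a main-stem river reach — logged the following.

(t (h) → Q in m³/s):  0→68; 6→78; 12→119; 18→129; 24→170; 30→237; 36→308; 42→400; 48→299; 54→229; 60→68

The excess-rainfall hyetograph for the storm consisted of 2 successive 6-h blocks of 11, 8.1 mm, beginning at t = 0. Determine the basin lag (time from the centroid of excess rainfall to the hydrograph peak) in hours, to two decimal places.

t_L ≈ 36.46 h

Centroid of excess rainfall: t_c = Σ P_i·t̄_i / ΣP_i = 5.5445 h (block centres at 3, 9 h).
Hydrograph peak occurs at t = 42 h, so basin lag t_L = 42 − 5.5445 = 36.46 h.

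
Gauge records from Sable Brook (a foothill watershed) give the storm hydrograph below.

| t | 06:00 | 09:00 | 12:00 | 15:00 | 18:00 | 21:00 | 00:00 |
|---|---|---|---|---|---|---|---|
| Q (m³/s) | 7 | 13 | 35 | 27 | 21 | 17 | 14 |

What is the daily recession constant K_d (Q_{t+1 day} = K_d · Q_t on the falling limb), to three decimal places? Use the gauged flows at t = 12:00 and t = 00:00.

K_d ≈ 0.160

Between t = 12:00 and t = 00:00 the flow falls from 35 to 14 m³/s over 4×3 h = 12 h.
Per-interval ratio K = (14/35)^(1/4) = 0.7953; K_d = K^(24/3) = 0.160.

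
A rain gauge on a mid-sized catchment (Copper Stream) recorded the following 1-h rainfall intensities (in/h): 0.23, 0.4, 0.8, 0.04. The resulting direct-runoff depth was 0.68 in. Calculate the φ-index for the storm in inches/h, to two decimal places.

Only the 2 blocks with intensity above φ contribute runoff: 0.4, 0.8 in/h.
Σ(I−φ)·Δt = d  ⇒  (0.4+0.8 − 2φ)·1 = 0.68
φ = (1.200 − 0.68/1) / 2 = 0.26 in/h.

φ ≈ 0.26 in/h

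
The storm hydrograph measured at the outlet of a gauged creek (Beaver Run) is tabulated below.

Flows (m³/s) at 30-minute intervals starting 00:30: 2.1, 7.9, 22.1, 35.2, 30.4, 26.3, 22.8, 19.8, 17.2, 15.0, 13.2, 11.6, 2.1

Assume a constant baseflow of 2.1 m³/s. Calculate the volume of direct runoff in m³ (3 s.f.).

V ≈ 3.57 × 10^5 m³

Direct-runoff ordinates (Q − Q_b): 0.0, 5.8, 20.0, 33.1, 28.3, 24.2, 20.7, 17.7, 15.1, 12.9, 11.1, 9.5, 0.0 m³/s.
ΣQ_DR = 198.4 m³/s.
With Δt = 0.5 h = 1800 s, V = ΣQ_DR · Δt = 198.4 × 1800 = 3.57 × 10^5 m³.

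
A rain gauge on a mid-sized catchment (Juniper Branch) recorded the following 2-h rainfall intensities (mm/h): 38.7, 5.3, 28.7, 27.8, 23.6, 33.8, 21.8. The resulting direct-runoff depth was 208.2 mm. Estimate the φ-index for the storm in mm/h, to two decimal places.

φ ≈ 11.72 mm/h

Only the 6 blocks with intensity above φ contribute runoff: 38.7, 28.7, 27.8, 23.6, 33.8, 21.8 mm/h.
Σ(I−φ)·Δt = d  ⇒  (38.7+28.7+27.8+23.6+33.8+21.8 − 6φ)·2 = 208.2
φ = (174.4 − 208.2/2) / 6 = 11.72 mm/h.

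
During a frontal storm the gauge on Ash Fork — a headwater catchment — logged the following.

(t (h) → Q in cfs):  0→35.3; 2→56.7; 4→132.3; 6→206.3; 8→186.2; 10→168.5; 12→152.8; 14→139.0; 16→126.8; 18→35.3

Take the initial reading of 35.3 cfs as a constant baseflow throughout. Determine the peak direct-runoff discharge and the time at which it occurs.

Q_p = 171.0 cfs at t = 6 h

Subtracting baseflow gives direct-runoff ordinates: 0.0, 21.4, 97.0, 171.0, 150.9, 133.2, 117.5, 103.7, 91.5, 0.0 cfs.
The maximum is 171.0 cfs, occurring at the reading for t = 6 h.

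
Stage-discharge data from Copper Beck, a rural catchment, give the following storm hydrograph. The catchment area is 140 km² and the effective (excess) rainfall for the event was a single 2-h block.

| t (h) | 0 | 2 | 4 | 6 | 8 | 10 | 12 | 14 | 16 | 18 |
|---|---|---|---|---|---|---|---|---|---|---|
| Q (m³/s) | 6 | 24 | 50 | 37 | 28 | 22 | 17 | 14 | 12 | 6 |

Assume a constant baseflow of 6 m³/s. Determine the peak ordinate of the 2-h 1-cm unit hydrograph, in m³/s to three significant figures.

U_p ≈ 54.8 m³/s

Direct runoff: 0.0, 18.0, 44.0, 31.0, 22.0, 16.0, 11.0, 8.0, 6.0, 0.0 m³/s; ΣQ_DR = 156.0 m³/s, peak = 44.0 m³/s.
Runoff depth d = ΣQ_DR·Δt / A = 156.0 × 7200 / (140 km²) = 8.023 mm.
The 1-cm UH is the DRH scaled by (10 mm)/d, so U_p = 44.0 × 10/8.023 = 54.8 m³/s.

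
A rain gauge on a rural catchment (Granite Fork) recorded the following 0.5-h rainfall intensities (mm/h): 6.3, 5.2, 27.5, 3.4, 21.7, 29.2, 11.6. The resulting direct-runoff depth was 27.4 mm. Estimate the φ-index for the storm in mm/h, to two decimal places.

Only the 4 blocks with intensity above φ contribute runoff: 27.5, 21.7, 29.2, 11.6 mm/h.
Σ(I−φ)·Δt = d  ⇒  (27.5+21.7+29.2+11.6 − 4φ)·0.5 = 27.4
φ = (90.00 − 27.4/0.5) / 4 = 8.80 mm/h.

φ ≈ 8.80 mm/h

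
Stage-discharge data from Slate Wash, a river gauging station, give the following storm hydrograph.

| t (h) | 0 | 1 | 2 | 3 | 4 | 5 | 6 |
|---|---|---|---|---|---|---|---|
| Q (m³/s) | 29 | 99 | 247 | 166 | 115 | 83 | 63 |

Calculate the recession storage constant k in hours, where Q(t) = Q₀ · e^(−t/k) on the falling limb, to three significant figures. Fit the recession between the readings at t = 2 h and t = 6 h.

On the falling limb, Q drops from 247 to 63 m³/s between t = 2 h and t = 6 h (Δt = 4 h).
k = −Δt / ln(Q₂/Q₁) = −4 / ln(63/247) = 2.93 h.

k ≈ 2.93 h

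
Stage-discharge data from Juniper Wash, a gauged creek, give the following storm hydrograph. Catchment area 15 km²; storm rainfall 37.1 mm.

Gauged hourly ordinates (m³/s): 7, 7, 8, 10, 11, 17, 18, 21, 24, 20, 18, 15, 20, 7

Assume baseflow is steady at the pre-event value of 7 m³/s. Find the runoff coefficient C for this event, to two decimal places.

C ≈ 0.68

ΣQ_DR = 105.0 m³/s; V = ΣQ_DR·Δt = 3.780 × 10^5 m³.
Runoff depth d = V / A = 25.20 mm.
C = d / P = 25.20 / 37.1 = 0.68.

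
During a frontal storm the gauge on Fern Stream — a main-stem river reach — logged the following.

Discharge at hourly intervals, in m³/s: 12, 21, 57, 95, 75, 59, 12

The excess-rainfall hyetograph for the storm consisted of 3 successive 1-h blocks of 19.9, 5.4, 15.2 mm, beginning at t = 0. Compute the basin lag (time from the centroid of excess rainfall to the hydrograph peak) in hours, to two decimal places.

Centroid of excess rainfall: t_c = Σ P_i·t̄_i / ΣP_i = 1.3840 h (block centres at 0.5, 1.5, 2.5 h).
Hydrograph peak occurs at t = 3 h, so basin lag t_L = 3 − 1.3840 = 1.62 h.

t_L ≈ 1.62 h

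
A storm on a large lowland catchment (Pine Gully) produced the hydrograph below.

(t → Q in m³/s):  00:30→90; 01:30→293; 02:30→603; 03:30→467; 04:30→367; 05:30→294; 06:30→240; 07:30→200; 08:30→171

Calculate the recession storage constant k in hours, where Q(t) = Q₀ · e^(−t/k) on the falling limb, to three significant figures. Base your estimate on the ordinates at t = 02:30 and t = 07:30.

k ≈ 4.53 h

On the falling limb, Q drops from 603 to 200 m³/s between t = 02:30 and t = 07:30 (Δt = 5 h).
k = −Δt / ln(Q₂/Q₁) = −5 / ln(200/603) = 4.53 h.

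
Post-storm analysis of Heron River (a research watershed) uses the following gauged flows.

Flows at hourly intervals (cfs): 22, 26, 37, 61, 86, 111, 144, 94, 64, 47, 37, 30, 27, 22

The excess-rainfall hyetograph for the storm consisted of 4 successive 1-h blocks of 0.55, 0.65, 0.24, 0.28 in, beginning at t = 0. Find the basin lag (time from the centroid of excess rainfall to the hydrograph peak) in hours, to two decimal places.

Centroid of excess rainfall: t_c = Σ P_i·t̄_i / ΣP_i = 1.6453 h (block centres at 0.5, 1.5, 2.5, 3.5 h).
Hydrograph peak occurs at t = 6 h, so basin lag t_L = 6 − 1.6453 = 4.35 h.

t_L ≈ 4.35 h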